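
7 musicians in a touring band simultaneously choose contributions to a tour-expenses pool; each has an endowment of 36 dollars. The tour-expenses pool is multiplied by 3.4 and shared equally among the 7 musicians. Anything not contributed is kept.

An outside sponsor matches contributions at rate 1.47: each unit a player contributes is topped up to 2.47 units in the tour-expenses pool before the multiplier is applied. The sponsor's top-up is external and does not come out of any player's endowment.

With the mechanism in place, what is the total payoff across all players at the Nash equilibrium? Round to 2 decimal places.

With the mechanism, a contributed unit returns 3.4 × 2.47 / 7 = 1.1997 per unit of net cost to the contributor — now above 1 — so contributing fully is weakly dominant for every player.
So the Nash equilibrium is full contribution by all 7; the group earns 3.4 × 2.47 × 252 = 2116.30.

2116.30 dollars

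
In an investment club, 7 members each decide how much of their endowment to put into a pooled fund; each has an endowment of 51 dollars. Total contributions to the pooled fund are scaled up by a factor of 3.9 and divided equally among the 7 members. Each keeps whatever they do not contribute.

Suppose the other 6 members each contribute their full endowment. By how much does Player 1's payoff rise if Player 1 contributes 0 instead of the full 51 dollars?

22.59 dollars

Switching from a contribution of 51 to 0 lets Player 1 keep an extra 51 dollars, but lowers the pooled fund by 51, which costs Player 1 their own share of that drop: 3.9/7 × 51 = 28.41.
Net gain = 51 − 28.41 = 22.59. The private return per contributed unit (0.5571) is below 1, so free-riding is indeed the best response regardless of what the others do.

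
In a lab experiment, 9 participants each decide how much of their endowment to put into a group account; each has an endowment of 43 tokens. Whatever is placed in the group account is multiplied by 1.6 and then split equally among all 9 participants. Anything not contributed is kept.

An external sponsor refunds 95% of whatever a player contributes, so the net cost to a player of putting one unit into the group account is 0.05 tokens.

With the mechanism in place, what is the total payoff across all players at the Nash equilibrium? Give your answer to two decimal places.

With the mechanism, a contributed unit returns (1.6/9) / 0.05 = 3.5556 per unit of net cost to the contributor — now above 1 — so contributing fully is weakly dominant for every player.
So the Nash equilibrium is full contribution by all 9; the group earns 9 × (43 × 0.95 + 1.6 × 43) = 986.85.

986.85 tokens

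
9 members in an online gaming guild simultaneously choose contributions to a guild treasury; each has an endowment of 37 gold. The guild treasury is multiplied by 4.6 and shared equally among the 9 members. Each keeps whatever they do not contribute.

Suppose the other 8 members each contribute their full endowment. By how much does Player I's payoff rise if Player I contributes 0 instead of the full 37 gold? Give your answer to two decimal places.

Switching from a contribution of 37 to 0 lets Player I keep an extra 37 gold, but lowers the guild treasury by 37, which costs Player I their own share of that drop: 4.6/9 × 37 = 18.91.
Net gain = 37 − 18.91 = 18.09. The private return per contributed unit (0.5111) is below 1, so free-riding is indeed the best response regardless of what the others do.

18.09 gold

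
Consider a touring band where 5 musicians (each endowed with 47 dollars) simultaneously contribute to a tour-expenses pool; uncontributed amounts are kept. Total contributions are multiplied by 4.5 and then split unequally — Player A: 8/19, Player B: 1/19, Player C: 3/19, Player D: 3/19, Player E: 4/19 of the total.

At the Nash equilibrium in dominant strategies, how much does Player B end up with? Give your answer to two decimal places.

58.13 dollars

Player j's private return per contributed unit is 4.5 × (j's share). Contributing is weakly dominant for j when that share is at least 1/4.5 = 0.2222, and contributing 0 is dominant otherwise.
The only share above 0.2222 is Player A's 8/19, contributing 47; the remaining 4 contribute 0. Total contributed: 47.
Player B keeps 47 and receives 4.5 × 47 × 1/19 = 11.13 from the tour-expenses pool, for a payoff of 58.13.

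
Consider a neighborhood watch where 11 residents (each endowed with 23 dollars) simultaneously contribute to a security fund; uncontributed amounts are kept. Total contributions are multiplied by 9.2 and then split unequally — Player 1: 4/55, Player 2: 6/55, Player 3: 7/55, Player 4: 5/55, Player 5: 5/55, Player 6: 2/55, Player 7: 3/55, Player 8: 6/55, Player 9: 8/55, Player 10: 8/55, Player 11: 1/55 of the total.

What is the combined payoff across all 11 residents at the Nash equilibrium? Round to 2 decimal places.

A player with share s gets back 9.2·s per unit contributed, so full contribution is dominant for anyone with s > 1/9.2 = 0.1087 and zero contribution is dominant for anyone below.
Player 2, Player 3, Player 8, Player 9 and Player 10 clear that bar, contributing 23 each; the remaining 6 contribute 0. Total contributed: 115.
The security fund pays out 9.2 × 115 = 1058.00 in total (split across the unequal shares, but the aggregate is all that matters for the group sum).
The 6 free-riders keep 23 each, adding 138. Group total = 138 + 1058.00 = 1196.00.

1196.00 dollars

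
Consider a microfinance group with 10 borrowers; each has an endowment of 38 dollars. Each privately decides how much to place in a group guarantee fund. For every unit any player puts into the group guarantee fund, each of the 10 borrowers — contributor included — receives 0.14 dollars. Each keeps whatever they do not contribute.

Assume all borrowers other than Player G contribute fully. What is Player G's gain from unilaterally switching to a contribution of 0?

32.68 dollars

Switching from a contribution of 38 to 0 lets Player G keep an extra 38 dollars, but lowers the group guarantee fund by 38, which costs Player G their own share of that drop: 0.14 × 38 = 5.32.
Net gain = 38 − 5.32 = 32.68. The private return per contributed unit (0.14) is below 1, so free-riding is indeed the best response regardless of what the others do.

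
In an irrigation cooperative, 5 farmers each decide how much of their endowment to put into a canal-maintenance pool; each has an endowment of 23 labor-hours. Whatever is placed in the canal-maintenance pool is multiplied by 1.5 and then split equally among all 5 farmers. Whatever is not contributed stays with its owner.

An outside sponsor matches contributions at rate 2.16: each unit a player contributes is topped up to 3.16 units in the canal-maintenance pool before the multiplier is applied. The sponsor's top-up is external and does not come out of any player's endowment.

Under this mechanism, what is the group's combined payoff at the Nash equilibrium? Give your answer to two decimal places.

Even with the mechanism, each unit contributed returns only 1.5 × 3.16 / 5 = 0.9480 per unit of net cost, so contributing nothing is still dominant.
At the Nash equilibrium no one contributes; group total payoff = 5 × 23 = 115.

115.00 labor-hours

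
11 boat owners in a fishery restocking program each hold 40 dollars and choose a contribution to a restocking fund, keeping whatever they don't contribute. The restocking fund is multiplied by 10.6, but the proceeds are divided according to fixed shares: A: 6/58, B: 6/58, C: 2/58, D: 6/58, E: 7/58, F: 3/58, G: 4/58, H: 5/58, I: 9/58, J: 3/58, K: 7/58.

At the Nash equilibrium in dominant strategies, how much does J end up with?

171.59 dollars

Player j's private return per contributed unit is 10.6 × (j's share). Contributing is weakly dominant for j when that share is at least 1/10.6 = 0.0943, and contributing 0 is dominant otherwise.
The shares above 0.0943 belong to A, B, D, E, I and K, contributing 40 each; the remaining 5 contribute 0. Total contributed: 240.
J keeps 40 and receives 10.6 × 240 × 3/58 = 131.59 from the restocking fund, for a payoff of 171.59.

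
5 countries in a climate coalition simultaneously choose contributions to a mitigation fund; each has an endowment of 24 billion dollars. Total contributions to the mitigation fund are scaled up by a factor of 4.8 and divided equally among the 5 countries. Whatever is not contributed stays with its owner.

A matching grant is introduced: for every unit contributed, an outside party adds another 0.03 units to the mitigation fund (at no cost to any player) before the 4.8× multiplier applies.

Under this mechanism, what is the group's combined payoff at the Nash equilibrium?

With the mechanism, a contributed unit returns 4.8 × 1.03 / 5 = 0.9888 per unit of net cost — still below 1 — so contributing 0 remains dominant for every player.
Everyone keeps their endowment and the group total is 5 × 24 = 120.

120.00 billion dollars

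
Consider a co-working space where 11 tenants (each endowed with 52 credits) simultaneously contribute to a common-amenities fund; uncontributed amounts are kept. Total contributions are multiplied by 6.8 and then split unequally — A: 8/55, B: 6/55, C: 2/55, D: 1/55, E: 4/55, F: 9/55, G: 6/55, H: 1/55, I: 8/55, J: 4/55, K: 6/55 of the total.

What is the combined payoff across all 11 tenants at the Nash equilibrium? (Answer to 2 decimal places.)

For player j, contributing a unit is worthwhile iff 6.8 × (j's share) ≥ 1, i.e. iff j's share is at least 0.1471.
F alone (share 9/55) is above the threshold, contributing 52; the remaining 10 contribute 0. Total contributed: 52.
The common-amenities fund pays out 6.8 × 52 = 353.60 in total (split across the unequal shares, but the aggregate is all that matters for the group sum).
The 10 free-riders keep 52 each, adding 520. Group total = 520 + 353.60 = 873.60.

873.60 credits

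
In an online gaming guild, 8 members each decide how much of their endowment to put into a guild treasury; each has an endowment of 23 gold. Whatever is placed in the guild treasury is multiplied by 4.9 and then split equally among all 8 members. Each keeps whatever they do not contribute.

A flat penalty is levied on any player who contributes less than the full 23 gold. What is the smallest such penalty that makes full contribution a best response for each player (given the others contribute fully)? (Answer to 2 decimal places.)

8.91 gold

Given the others contribute fully, the best deviation is to contribute 0 (any partial contribution still incurs the fine and gives up units whose private return 0.6125 is below 1).
Deviating from 23 to 0 saves 23 gold but forfeits the deviator's share of the drop in the guild treasury: 4.9/8 × 23 = 14.09.
So the deviation gain is 23 − 14.09 = 8.91, and the fine must be at least 8.91 gold to wipe it out.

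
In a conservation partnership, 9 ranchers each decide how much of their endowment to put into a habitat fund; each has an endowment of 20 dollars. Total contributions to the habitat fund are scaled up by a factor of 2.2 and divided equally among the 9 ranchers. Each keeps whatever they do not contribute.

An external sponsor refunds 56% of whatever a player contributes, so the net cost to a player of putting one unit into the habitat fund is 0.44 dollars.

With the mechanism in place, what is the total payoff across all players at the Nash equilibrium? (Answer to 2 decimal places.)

The effective private return is (2.2/9) / 0.44 = 0.5556, which is still under 1, so the mechanism doesn't change anyone's dominant strategy: zero contribution.
At the Nash equilibrium no one contributes; group total payoff = 9 × 20 = 180.

180.00 dollars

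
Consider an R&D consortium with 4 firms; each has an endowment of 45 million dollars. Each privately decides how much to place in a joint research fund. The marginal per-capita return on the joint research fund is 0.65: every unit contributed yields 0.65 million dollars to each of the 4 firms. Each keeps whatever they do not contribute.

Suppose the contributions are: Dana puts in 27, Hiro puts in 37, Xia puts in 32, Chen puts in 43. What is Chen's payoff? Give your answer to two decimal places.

Total contributed: 27 + 37 + 32 + 43 = 139.
Each receives 0.65 × 139 = 90.35 from the joint research fund.
Chen keeps 45 − 43 = 2, so Chen's payoff is 2 + 90.35 = 92.35.

92.35 million dollars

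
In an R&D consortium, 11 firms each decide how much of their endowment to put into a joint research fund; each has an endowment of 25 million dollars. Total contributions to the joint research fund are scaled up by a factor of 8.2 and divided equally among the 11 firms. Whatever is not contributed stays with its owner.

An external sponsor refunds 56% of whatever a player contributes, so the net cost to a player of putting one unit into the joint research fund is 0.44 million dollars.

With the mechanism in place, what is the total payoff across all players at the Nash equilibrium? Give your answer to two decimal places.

2409.00 million dollars

With the mechanism, a contributed unit returns (8.2/11) / 0.44 = 1.6942 per unit of net cost to the contributor — now above 1 — so contributing fully is weakly dominant for every player.
At the Nash equilibrium everyone contributes 25. Group total payoff = 11 × (25 × 0.56 + 8.2 × 25) = 2409.00.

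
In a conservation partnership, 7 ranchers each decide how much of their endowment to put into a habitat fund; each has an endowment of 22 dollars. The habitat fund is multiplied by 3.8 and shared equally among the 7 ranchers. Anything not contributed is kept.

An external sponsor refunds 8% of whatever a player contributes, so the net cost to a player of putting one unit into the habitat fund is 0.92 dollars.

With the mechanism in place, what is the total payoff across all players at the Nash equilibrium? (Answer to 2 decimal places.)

With the mechanism, a contributed unit returns (3.8/7) / 0.92 = 0.5901 per unit of net cost — still below 1 — so contributing 0 remains dominant for every player.
Everyone keeps their endowment and the group total is 7 × 22 = 154.

154.00 dollars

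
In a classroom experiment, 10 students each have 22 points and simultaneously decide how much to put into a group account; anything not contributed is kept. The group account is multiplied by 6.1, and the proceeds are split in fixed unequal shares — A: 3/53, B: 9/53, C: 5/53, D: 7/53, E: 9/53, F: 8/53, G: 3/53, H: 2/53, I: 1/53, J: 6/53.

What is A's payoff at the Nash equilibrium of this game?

37.19 points

A player with share s gets back 6.1·s per unit contributed, so full contribution is dominant for anyone with s > 1/6.1 = 0.1639 and zero contribution is dominant for anyone below.
B and E are above the threshold, contributing 22 each; the remaining 8 contribute 0. Total contributed: 44.
A keeps 22 and receives 6.1 × 44 × 3/53 = 15.19 from the group account, for a payoff of 37.19.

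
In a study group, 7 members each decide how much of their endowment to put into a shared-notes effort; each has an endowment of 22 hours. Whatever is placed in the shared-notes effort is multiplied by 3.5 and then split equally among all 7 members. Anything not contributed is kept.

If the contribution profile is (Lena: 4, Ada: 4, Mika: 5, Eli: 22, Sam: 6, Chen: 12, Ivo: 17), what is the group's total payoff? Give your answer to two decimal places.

329.00 hours

Total contributed: 4 + 4 + 5 + 22 + 6 + 12 + 17 = 70; total kept: 7 × 22 − 70 = 84.
The shared-notes effort pays out 3.5 × 70 = 245.00 in aggregate.
Group total = 84 + 245.00 = 329.00.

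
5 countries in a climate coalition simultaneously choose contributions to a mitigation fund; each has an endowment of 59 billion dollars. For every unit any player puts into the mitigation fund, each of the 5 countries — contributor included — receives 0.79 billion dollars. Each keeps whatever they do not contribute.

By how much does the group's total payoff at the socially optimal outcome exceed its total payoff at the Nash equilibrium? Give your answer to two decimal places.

870.25 billion dollars

The private return per contributed unit is 0.79 < 1, so contributing 0 is dominant for every player. At the Nash equilibrium everyone keeps their 59, and the group total is 5 × 59 = 295.
Each contributed unit returns 3.950 to the group as a whole (0.79 to each of 5 players), which exceeds 1, so the social optimum is full contribution: group total = 3.950 × 295 = 1165.25.
Efficiency loss = 1165.25 − 295 = 870.25.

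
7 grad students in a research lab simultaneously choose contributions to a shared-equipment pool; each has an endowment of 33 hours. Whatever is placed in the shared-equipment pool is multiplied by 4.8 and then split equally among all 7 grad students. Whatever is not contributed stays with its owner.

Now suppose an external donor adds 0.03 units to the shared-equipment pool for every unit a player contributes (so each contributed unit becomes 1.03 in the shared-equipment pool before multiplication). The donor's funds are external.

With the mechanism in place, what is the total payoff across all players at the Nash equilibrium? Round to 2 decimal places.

231.00 hours

The effective private return is 4.8 × 1.03 / 7 = 0.7063, which is still under 1, so the mechanism doesn't change anyone's dominant strategy: zero contribution.
Everyone keeps their endowment and the group total is 7 × 33 = 231.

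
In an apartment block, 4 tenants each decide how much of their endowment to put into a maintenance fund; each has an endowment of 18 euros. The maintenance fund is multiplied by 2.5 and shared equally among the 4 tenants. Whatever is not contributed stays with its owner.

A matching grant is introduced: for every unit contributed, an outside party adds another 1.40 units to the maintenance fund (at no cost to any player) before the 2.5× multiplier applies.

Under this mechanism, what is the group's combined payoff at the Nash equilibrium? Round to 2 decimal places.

432.00 euros

Under the mechanism each unit contributed yields 2.5 × 2.40 / 4 = 1.5000 back to its contributor per unit of net cost, which exceeds 1, making full contribution the dominant choice for everyone.
So the Nash equilibrium is full contribution by all 4; the group earns 2.5 × 2.40 × 72 = 432.00.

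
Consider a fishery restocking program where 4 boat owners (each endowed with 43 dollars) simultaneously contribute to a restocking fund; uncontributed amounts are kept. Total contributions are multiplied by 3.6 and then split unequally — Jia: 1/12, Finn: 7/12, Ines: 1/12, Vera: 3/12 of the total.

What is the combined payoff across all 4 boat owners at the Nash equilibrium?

A player with share s gets back 3.6·s per unit contributed, so full contribution is dominant for anyone with s > 1/3.6 = 0.2778 and zero contribution is dominant for anyone below.
The only share above 0.2778 is Finn's 7/12, contributing 43; the remaining 3 contribute 0. Total contributed: 43.
The restocking fund pays out 3.6 × 43 = 154.80 in total (split across the unequal shares, but the aggregate is all that matters for the group sum).
The 3 free-riders keep 43 each, adding 129. Group total = 129 + 154.80 = 283.80.

283.80 dollars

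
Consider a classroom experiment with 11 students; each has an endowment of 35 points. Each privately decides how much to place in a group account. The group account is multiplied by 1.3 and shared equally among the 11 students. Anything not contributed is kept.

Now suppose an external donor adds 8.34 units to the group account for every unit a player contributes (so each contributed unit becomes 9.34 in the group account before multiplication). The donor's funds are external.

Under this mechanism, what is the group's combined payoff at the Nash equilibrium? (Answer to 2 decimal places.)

With the mechanism, a contributed unit returns 1.3 × 9.34 / 11 = 1.1038 per unit of net cost to the contributor — now above 1 — so contributing fully is weakly dominant for every player.
At the Nash equilibrium everyone contributes 35. Group total payoff = 1.3 × 9.34 × 385 = 4674.67.

4674.67 points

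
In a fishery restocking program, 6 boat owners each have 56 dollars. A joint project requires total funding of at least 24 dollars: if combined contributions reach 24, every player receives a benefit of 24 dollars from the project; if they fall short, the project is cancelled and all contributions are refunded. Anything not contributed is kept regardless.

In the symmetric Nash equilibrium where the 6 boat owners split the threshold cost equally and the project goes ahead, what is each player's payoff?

76 dollars

Equal share of the threshold: 24/6 = 4.
At this profile no one gains by cutting their contribution: any cut drops the total below 24, the project is cancelled, contributions are refunded, and the deviator ends with 56, which is less than 56 − 4 + 24 = 76. Contributing more than 4 just wastes the excess. So contributing exactly 4 is a best response.
Each player's payoff: 56 − 4 + 24 = 76.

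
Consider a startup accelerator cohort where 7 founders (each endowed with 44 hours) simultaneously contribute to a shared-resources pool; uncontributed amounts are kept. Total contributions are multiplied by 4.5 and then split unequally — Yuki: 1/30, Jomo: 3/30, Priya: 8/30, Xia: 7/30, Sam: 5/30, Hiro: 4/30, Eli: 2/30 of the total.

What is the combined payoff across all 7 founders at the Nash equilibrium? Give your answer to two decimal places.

616.00 hours

Player j's private return per contributed unit is 4.5 × (j's share). Contributing is weakly dominant for j when that share is at least 1/4.5 = 0.2222, and contributing 0 is dominant otherwise.
Priya and Xia are above the threshold, contributing 44 each; the remaining 5 contribute 0. Total contributed: 88.
The shared-resources pool pays out 4.5 × 88 = 396.00 in total (split across the unequal shares, but the aggregate is all that matters for the group sum).
The 5 free-riders keep 44 each, adding 220. Group total = 220 + 396.00 = 616.00.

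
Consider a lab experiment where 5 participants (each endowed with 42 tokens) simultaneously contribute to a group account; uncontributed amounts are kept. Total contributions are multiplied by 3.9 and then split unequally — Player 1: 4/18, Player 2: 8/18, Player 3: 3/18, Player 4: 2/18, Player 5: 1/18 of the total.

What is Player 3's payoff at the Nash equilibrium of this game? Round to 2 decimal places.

Each unit j contributes comes back to j as 3.9 × (j's share), so j prefers to contribute only if that share exceeds 1/3.9 = 0.2564; otherwise keeping the unit dominates.
The only share above 0.2564 is Player 2's 8/18, contributing 42; the remaining 4 contribute 0. Total contributed: 42.
Player 3 keeps 42 and receives 3.9 × 42 × 3/18 = 27.30 from the group account, for a payoff of 69.30.

69.30 tokens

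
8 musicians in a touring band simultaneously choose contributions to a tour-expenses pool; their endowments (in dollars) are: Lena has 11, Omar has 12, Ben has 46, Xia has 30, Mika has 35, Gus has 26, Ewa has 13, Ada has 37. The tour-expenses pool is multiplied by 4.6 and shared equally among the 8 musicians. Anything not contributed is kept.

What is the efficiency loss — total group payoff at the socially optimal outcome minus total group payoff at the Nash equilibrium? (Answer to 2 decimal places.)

The private return per contributed unit is 4.6/8 = 0.5750 < 1 for every player regardless of endowment, so the Nash equilibrium is zero contribution and the group total is Σ E_j = 11 + 12 + 46 + 30 + 35 + 26 + 13 + 37 = 210.
Each contributed unit returns 4.600 to the group, so the social optimum is full contribution by everyone: group total = 4.600 × 210 = 966.00.
Efficiency loss = (4.600 − 1) × 210 = 756.00.

756.00 dollars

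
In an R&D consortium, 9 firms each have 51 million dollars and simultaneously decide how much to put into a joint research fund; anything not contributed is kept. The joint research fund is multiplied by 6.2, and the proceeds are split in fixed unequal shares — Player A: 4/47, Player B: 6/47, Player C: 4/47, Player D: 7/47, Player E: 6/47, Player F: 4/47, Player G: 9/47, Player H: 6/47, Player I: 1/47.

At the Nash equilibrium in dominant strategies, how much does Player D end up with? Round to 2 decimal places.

For player j, contributing a unit is worthwhile iff 6.2 × (j's share) ≥ 1, i.e. iff j's share is at least 0.1613.
Player G alone (share 9/47) is above the threshold, contributing 51; the remaining 8 contribute 0. Total contributed: 51.
Player D keeps 51 and receives 6.2 × 51 × 7/47 = 47.09 from the joint research fund, for a payoff of 98.09.

98.09 million dollars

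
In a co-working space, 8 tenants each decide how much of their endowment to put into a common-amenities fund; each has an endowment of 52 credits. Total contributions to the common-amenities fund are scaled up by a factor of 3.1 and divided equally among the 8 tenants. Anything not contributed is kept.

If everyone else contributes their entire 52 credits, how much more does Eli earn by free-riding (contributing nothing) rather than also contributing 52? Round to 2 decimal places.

Switching from a contribution of 52 to 0 lets Eli keep an extra 52 credits, but lowers the common-amenities fund by 52, which costs Eli their own share of that drop: 3.1/8 × 52 = 20.15.
Net gain = 52 − 20.15 = 31.85. The private return per contributed unit (0.3875) is below 1, so free-riding is indeed the best response regardless of what the others do.

31.85 credits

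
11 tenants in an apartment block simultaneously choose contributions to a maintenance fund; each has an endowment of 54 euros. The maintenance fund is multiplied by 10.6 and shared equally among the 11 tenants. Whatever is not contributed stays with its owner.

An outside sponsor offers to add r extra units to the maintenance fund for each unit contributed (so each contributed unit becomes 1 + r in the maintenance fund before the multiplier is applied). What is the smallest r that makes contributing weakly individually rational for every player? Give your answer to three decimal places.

With matching at rate r, one contributed unit becomes (1 + r) in the maintenance fund and returns 10.6 × (1 + r) / 11 to the contributor.
Setting this equal to 1: 1 + r = 11/10.6 = 1.0377.
So the minimum matching rate is r = 1.0377 − 1 = 0.038.

0.038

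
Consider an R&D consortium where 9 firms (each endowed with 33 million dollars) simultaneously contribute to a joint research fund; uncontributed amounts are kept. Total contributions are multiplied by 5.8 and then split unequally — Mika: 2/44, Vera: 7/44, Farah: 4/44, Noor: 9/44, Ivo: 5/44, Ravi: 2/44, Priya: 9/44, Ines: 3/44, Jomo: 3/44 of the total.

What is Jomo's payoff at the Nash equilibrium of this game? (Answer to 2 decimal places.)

59.10 million dollars

Each unit j contributes comes back to j as 5.8 × (j's share), so j prefers to contribute only if that share exceeds 1/5.8 = 0.1724; otherwise keeping the unit dominates.
Noor and Priya clear that bar, contributing 33 each; the remaining 7 contribute 0. Total contributed: 66.
Jomo keeps 33 and receives 5.8 × 66 × 3/44 = 26.10 from the joint research fund, for a payoff of 59.10.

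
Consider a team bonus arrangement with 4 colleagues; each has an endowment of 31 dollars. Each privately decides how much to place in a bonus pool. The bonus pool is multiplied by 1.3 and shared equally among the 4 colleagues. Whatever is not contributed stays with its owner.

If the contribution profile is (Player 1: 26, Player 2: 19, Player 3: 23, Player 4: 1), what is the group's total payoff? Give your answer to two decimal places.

144.70 dollars

Total contributed: 26 + 19 + 23 + 1 = 69; total kept: 4 × 31 − 69 = 55.
The bonus pool pays out 1.3 × 69 = 89.70 in aggregate.
Group total = 55 + 89.70 = 144.70.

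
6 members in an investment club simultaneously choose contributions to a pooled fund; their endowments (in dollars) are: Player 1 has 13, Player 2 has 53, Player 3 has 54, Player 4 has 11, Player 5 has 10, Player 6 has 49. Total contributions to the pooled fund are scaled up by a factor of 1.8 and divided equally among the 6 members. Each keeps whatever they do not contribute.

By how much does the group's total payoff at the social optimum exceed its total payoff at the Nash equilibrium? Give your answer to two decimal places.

152.00 dollars

The private return per contributed unit is 1.8/6 = 0.3000 < 1 for every player regardless of endowment, so the Nash equilibrium is zero contribution and the group total is Σ E_j = 13 + 53 + 54 + 11 + 10 + 49 = 190.
Each contributed unit returns 1.800 to the group, so the social optimum is full contribution by everyone: group total = 1.800 × 190 = 342.00.
Efficiency loss = (1.800 − 1) × 190 = 152.00.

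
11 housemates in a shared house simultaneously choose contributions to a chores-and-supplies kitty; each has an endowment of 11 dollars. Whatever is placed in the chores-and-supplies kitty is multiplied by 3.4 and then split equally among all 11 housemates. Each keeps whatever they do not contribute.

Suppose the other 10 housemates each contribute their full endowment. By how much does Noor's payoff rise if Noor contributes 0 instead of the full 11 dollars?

7.60 dollars

Switching from a contribution of 11 to 0 lets Noor keep an extra 11 dollars, but lowers the chores-and-supplies kitty by 11, which costs Noor their own share of that drop: 3.4/11 × 11 = 3.40.
Net gain = 11 − 3.40 = 7.60. The private return per contributed unit (0.3091) is below 1, so free-riding is indeed the best response regardless of what the others do.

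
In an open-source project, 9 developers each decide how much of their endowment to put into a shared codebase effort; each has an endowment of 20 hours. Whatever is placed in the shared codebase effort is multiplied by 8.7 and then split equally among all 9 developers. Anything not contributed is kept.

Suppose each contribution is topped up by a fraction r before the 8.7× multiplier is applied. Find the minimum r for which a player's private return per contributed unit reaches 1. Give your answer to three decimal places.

With matching at rate r, one contributed unit becomes (1 + r) in the shared codebase effort and returns 8.7 × (1 + r) / 9 to the contributor.
Setting this equal to 1: 1 + r = 9/8.7 = 1.0345.
So the minimum matching rate is r = 1.0345 − 1 = 0.034.

0.034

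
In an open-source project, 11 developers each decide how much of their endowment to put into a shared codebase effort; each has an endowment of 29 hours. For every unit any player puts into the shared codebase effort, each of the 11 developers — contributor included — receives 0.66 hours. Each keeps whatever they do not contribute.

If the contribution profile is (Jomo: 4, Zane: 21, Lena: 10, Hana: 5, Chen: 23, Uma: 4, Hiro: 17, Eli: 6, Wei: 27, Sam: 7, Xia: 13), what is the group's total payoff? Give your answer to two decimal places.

1176.62 hours

Total contributed: 4 + 21 + 10 + 5 + 23 + 4 + 17 + 6 + 27 + 7 + 13 = 137; total kept: 11 × 29 − 137 = 182.
The shared codebase effort pays out 0.66 × 11 × 137 = 994.62 in aggregate.
Group total = 182 + 994.62 = 1176.62.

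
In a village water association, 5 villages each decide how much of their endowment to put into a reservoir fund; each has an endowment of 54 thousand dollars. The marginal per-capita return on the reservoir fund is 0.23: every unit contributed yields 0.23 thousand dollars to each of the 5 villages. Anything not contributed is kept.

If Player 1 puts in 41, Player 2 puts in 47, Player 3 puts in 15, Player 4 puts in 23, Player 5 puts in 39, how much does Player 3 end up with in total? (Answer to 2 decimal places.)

Total contributed: 41 + 47 + 15 + 23 + 39 = 165.
Each receives 0.23 × 165 = 37.95 from the reservoir fund.
Player 3 keeps 54 − 15 = 39, so Player 3's payoff is 39 + 37.95 = 76.95.

76.95 thousand dollars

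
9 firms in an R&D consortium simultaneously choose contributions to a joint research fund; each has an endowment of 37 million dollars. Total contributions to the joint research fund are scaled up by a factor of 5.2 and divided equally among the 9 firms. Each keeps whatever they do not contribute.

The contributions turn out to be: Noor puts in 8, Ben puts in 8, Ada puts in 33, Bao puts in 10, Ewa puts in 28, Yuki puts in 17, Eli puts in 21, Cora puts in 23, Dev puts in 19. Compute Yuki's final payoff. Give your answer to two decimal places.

116.49 million dollars

Total contributed: 8 + 8 + 33 + 10 + 28 + 17 + 21 + 23 + 19 = 167.
Each receives 5.2 × 167 / 9 = 96.49 from the joint research fund.
Yuki keeps 37 − 17 = 20, so Yuki's payoff is 20 + 96.49 = 116.49.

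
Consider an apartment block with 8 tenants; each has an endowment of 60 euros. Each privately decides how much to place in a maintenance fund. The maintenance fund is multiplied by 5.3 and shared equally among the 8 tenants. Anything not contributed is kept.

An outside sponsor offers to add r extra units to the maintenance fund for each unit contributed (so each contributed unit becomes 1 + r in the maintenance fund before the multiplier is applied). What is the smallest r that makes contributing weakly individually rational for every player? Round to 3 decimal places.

With matching at rate r, one contributed unit becomes (1 + r) in the maintenance fund and returns 5.3 × (1 + r) / 8 to the contributor.
Setting this equal to 1: 1 + r = 8/5.3 = 1.5094.
So the minimum matching rate is r = 1.5094 − 1 = 0.509.

0.509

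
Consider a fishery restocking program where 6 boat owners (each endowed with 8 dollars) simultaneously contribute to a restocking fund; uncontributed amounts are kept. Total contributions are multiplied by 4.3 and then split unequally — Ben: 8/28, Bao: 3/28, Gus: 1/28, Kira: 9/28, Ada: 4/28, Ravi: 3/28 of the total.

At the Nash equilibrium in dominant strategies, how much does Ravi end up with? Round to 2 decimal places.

Each unit j contributes comes back to j as 4.3 × (j's share), so j prefers to contribute only if that share exceeds 1/4.3 = 0.2326; otherwise keeping the unit dominates.
The shares above 0.2326 belong to Ben and Kira, contributing 8 each; the remaining 4 contribute 0. Total contributed: 16.
Ravi keeps 8 and receives 4.3 × 16 × 3/28 = 7.37 from the restocking fund, for a payoff of 15.37.

15.37 dollars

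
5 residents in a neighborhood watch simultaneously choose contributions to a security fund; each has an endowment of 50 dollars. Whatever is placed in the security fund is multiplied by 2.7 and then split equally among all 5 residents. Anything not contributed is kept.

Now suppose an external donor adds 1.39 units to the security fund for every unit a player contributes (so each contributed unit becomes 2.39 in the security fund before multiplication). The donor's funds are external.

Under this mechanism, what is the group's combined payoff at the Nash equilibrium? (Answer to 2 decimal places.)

With the mechanism, a contributed unit returns 2.7 × 2.39 / 5 = 1.2906 per unit of net cost to the contributor — now above 1 — so contributing fully is weakly dominant for every player.
At the Nash equilibrium everyone contributes 50. Group total payoff = 2.7 × 2.39 × 250 = 1613.25.

1613.25 dollars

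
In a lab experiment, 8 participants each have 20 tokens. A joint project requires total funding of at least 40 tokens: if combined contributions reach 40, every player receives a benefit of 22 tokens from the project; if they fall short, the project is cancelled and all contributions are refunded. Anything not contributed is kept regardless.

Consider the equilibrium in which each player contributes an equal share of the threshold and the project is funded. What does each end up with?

Equal share of the threshold: 40/8 = 5.
At this profile no one gains by cutting their contribution: any cut drops the total below 40, the project is cancelled, contributions are refunded, and the deviator ends with 20, which is less than 20 − 5 + 22 = 37. Contributing more than 5 just wastes the excess. So contributing exactly 5 is a best response.
Each player's payoff: 20 − 5 + 22 = 37.

37 tokens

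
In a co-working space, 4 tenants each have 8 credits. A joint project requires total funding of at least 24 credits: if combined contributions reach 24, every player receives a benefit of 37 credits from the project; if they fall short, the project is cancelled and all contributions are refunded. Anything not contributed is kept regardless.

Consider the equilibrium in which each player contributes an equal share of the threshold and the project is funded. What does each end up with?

Equal share of the threshold: 24/4 = 6.
At this profile no one gains by cutting their contribution: any cut drops the total below 24, the project is cancelled, contributions are refunded, and the deviator ends with 8, which is less than 8 − 6 + 37 = 39. Contributing more than 6 just wastes the excess. So contributing exactly 6 is a best response.
Each player's payoff: 8 − 6 + 37 = 39.

39 credits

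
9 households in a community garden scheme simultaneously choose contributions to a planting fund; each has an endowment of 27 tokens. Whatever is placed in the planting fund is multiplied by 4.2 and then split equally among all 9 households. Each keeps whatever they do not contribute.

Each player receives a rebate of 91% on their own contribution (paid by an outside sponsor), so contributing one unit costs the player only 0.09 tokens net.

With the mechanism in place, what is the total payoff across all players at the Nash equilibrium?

1241.73 tokens

The effective private return per unit is now (4.2/9) / 0.09 = 5.1852 > 1, so every player's dominant strategy flips to full contribution.
At the Nash equilibrium everyone contributes 27. Group total payoff = 9 × (27 × 0.91 + 4.2 × 27) = 1241.73.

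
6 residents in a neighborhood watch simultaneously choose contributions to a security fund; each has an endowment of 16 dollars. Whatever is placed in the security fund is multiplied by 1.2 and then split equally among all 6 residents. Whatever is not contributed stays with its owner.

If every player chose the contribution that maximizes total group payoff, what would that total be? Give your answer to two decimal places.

115.20 dollars

Each contributed unit returns 1.200 to the group as a whole (0.2000 to each of 6 players), which exceeds 1, so the social optimum is full contribution: group total = 1.200 × 96 = 115.20.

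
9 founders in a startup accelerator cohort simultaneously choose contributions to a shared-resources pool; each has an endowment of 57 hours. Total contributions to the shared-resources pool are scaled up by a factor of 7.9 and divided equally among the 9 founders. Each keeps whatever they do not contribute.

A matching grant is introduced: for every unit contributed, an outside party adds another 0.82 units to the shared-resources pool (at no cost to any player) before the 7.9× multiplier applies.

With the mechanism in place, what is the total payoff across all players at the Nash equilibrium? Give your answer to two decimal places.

7375.91 hours

Under the mechanism each unit contributed yields 7.9 × 1.82 / 9 = 1.5976 back to its contributor per unit of net cost, which exceeds 1, making full contribution the dominant choice for everyone.
At the Nash equilibrium everyone contributes 57. Group total payoff = 7.9 × 1.82 × 513 = 7375.91.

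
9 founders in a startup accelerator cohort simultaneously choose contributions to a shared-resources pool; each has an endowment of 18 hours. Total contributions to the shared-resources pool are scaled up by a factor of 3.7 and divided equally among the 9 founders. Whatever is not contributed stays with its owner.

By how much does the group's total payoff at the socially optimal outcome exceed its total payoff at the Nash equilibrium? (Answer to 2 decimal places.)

Each contributed unit returns 3.7/9 = 0.4111 to its contributor — below 1 — so contributing 0 is dominant for every player. At the Nash equilibrium everyone keeps their 18, and the group total is 9 × 18 = 162.
Each contributed unit returns 3.700 to the group as a whole (0.4111 to each of 9 players), which exceeds 1, so the social optimum is full contribution: group total = 3.700 × 162 = 599.40.
Efficiency loss = 599.40 − 162 = 437.40.

437.40 hours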